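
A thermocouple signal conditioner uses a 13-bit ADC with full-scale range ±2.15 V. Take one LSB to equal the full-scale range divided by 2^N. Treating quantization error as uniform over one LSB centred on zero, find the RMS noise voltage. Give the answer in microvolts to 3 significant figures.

The full-scale span is 2.15 − (-2.15) = 4.3 V.
LSB = 4.3 V ÷ 2^13 = 4.3/8192 V = 0.52490 mV.
V_rms = LSB/√12 = 0.52490 mV / √12 = 152 µV.

152 µV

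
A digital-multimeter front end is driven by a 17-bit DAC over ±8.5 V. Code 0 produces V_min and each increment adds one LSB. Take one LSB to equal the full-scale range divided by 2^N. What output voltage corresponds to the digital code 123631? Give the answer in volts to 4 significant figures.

Full-scale range = 8.5 V − (-8.5 V) = 17 V. LSB = 17 V / 2^17.
V_out = -8.5 + 123631 × (17/131072) V
      = -8.5 + 16.0349 = 7.53490 V.

7.535 V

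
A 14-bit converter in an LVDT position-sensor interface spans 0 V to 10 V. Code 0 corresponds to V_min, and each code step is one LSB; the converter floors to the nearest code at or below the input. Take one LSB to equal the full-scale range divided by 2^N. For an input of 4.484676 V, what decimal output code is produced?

V_FS = 10 V. LSB = 10 V / 2^14 ≈ 0.6104 mV.
code = ⌊(V_in − V_min)/LSB⌋ = ⌊(V_in − V_min) × 2^14 / range⌋
     = ⌊(4.484676 − (0)) × 16384 / 10⌋ = ⌊4.484676 × 16384/10⌋
     = ⌊7347.693⌋ = 7347.

7347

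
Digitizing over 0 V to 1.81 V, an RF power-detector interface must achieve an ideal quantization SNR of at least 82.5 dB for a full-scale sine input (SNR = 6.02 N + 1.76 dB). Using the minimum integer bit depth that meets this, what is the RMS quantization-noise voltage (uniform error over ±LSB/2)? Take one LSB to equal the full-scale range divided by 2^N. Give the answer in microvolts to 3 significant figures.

31.9 µV

Span = 1.81 V.
Solving 6.02 N ≥ 82.5 − 1.76: N ≥ 13.412. Round up → N = 14.
One LSB is 1.81 V / 16384 = 110.47 µV.
V_rms = LSB/√12 = 31.9 µV.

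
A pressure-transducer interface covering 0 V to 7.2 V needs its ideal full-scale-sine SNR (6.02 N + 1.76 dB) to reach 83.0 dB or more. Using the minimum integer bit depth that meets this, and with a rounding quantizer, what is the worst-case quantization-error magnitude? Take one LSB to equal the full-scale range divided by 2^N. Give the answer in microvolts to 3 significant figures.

220 µV

V_FS = 7.2 V.
Required N = ⌈(83.0 − 1.76)/6.02⌉ = ⌈13.495⌉ = 14.
One LSB is 7.2 V / 16384 = 439.45 µV.
Half an LSB is 220 µV.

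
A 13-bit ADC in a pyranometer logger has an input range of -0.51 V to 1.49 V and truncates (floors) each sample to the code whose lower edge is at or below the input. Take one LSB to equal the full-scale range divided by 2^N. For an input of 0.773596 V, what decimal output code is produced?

5257

The full-scale span is 1.49 − (-0.51) = 2 V. LSB = 2 V / 2^13 ≈ 244.1 µV.
code = ⌊(V_in − V_min)/LSB⌋ = ⌊(V_in − V_min) × 2^13 / range⌋
     = ⌊(0.773596 − (-0.51)) × 8192 / 2⌋ = ⌊1.283596 × 8192/2⌋
     = ⌊5257.609⌋ = 5257.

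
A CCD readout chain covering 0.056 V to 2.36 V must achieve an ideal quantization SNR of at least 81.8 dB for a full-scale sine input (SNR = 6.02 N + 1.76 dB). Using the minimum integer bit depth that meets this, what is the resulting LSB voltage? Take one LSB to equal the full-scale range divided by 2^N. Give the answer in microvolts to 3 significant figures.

The full-scale span is 2.36 − (0.056) = 2.304 V.
N ≥ (81.8 − 1.76)/6.02 = 13.296 → N_min = 14.
LSB = 2.304 V ÷ 2^14 = 2.304/16384 V = 141 µV.

141 µV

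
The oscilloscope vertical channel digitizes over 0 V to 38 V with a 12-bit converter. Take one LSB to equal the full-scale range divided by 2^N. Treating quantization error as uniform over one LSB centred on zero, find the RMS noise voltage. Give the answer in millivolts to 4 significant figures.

2.678 mV

Span = 38 V.
LSB = 38 V / 2^12 = 9.27734 mV.
RMS of a uniform error over width LSB is LSB/√12 = 2.678 mV.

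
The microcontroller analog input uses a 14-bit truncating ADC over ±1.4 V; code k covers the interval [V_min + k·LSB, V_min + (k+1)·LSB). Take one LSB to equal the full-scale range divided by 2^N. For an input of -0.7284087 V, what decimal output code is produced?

Full-scale range = 1.4 V − (-1.4 V) = 2.8 V. LSB = 2.8 V / 2^14 ≈ 170.9 µV.
code = ⌊(V_in − V_min)/LSB⌋ = ⌊(V_in − V_min) × 2^14 / range⌋
     = ⌊(-0.7284087 − (-1.4)) × 16384 / 2.8⌋ = ⌊0.6715913 × 16384/2.8⌋
     = ⌊3929.769⌋ = 3929.

3929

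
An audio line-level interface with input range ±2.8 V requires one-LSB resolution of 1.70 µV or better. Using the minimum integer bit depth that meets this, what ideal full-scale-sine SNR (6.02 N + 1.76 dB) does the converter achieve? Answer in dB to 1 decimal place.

Range = 2.8 − (-2.8) = 5.6 V.
5.6 V / 1.70 µV = 3.294e6. Since 2^21 = 2097152 and 2^22 = 4194304, N = 22.
6.02(22) + 1.76 = 134.20 dB.

134.2 dB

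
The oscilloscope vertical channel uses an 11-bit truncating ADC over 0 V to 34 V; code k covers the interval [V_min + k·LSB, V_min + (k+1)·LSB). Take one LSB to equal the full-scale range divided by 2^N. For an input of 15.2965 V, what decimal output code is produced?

921

Range is 34 V. LSB = 34 V / 2^11 ≈ 16.60 mV.
V_in − V_min = 15.2965 − (0) = 15.2965 V.
Divide by LSB: 15.2965 × 2048/34 = 921.3892.
Truncating gives code 921.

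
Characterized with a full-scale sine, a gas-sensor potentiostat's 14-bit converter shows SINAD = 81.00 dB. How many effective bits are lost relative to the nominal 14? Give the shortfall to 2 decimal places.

Effective bits = (81.00 − 1.76)/6.02 = 13.1628.
Shortfall = 14 − 13.1628 = 0.8372 bits.

0.84 bits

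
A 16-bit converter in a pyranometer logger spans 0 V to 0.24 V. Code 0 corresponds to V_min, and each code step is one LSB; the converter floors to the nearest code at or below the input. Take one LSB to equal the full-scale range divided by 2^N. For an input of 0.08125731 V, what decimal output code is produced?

Range is 0.24 V. LSB = 0.24 V / 2^16 ≈ 3.662 µV.
(V_in − V_min) × 2^16/range = (0.08125731 − (0)) × 65536/0.24 = 22188.663.
Floor → code = 22188.

22188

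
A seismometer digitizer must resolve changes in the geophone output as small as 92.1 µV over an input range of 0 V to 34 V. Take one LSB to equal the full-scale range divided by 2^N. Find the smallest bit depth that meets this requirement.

Range is 34 V.
34 V / 92.1 µV = 369200. Since 2^18 = 262144 and 2^19 = 524288, N = 19.

19 bits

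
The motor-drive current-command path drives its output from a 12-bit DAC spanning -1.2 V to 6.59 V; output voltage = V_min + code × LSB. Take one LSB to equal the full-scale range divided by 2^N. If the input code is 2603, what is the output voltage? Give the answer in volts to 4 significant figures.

Span: 6.59 V − (-1.2 V) = 7.79 V. LSB = 7.79 V / 2^12.
V_out = -1.2 + 2603 × (7.79/4096) V
      = -1.2 V + 4.95053 V = 3.75053 V.

3.751 V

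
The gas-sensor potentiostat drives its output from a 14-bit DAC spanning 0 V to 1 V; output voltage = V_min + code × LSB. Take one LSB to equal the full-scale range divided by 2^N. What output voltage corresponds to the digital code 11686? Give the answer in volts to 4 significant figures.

0.7133 V

Span = 1 V. LSB = 1 V / 2^14.
V_out = 0 + 11686 × (1/16384) V
      = 0 V + 0.713257 V = 0.713257 V.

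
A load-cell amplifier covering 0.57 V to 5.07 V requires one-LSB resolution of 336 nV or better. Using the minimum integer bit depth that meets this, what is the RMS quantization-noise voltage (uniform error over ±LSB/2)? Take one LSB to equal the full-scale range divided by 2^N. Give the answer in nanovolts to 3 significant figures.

77.4 nV

The full-scale span is 5.07 − (0.57) = 4.5 V.
Required number of levels: 4.5/336 nV = 1.3393e7; smallest N with 2^N ≥ that is 24.
LSB = 4.5 V / 2^24 = 268.22 nV.
V_rms = LSB/√12 = 77.4 nV.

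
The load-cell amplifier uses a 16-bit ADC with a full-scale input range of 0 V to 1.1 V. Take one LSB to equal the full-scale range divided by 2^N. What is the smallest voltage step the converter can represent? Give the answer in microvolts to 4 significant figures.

16.78 µV

Full-scale range = 1.1 V.
2^16 = 65536 levels.
One LSB is 1.1 V / 65536 = 16.78 µV.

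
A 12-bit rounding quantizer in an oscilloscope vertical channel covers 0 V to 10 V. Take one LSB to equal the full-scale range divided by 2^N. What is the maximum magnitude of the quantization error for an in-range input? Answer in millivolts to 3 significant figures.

V_FS = 10 V.
One LSB is 10 V / 4096 = 2.4414 mV.
A rounding quantizer has |error| ≤ LSB/2 = 1.22 mV.

1.22 mV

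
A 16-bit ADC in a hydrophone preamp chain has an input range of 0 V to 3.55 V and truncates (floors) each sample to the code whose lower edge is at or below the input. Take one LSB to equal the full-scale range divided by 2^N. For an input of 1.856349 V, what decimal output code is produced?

Range is 3.55 V. LSB = 3.55 V / 2^16 ≈ 54.17 µV.
V_in − V_min = 1.856349 − (0) = 1.856349 V.
Divide by LSB: 1.856349 × 65536/3.55 = 34269.7713.
Truncating gives code 34269.

34269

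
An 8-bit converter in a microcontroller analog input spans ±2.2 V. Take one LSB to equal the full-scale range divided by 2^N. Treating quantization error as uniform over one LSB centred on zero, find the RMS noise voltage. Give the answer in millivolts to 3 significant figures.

Full-scale range = 2.2 V − (-2.2 V) = 4.4 V.
Step size = 4.4/256 V = 17.188 mV.
For a uniform distribution on [−LSB/2, +LSB/2], V_rms = LSB/√12 = 17.188 mV/3.4641 = 4.96 mV.

4.96 mV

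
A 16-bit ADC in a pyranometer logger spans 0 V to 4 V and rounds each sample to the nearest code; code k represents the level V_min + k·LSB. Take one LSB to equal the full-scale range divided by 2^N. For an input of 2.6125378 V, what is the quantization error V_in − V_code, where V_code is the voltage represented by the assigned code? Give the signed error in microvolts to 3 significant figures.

−11.0 µV

Span = 4 V. LSB = 4 V / 2^16 ≈ 61.04 µV.
(2.6125378 − (0)) / LSB = 2.6125378 × 65536/4 = 42803.8193. Nearest integer: k = 42804.
Reconstructed level: 0 + 42804 × 4/65536 V = 2.6125488281 V.
Error = V_in − V_code = 2.6125378 − (2.6125488281) = −11.0 µV.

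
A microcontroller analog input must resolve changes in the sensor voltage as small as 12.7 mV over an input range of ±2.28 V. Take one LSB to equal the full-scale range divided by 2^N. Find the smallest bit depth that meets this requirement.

Full-scale range = 2.28 V − (-2.28 V) = 4.56 V.
Levels needed ≥ 4.56/12.7 mV = 359.1. 2^9 = 512 suffices, so N_min = 9.

9 bits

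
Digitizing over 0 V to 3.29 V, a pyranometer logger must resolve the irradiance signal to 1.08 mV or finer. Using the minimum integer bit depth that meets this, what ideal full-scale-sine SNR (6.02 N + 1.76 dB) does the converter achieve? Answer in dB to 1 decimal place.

74.0 dB

Span = 3.29 V.
3.29 V / 1.08 mV = 3046. Since 2^11 = 2048 and 2^12 = 4096, N = 12.
SNR = 6.02 × 12 + 1.76 = 74.00 dB.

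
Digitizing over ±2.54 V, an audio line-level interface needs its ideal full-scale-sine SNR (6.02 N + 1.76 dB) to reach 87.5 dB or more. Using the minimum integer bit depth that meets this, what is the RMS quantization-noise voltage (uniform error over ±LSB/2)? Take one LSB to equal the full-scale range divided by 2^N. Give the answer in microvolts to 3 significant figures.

Span: 2.54 V − (-2.54 V) = 5.08 V.
N ≥ (87.5 − 1.76)/6.02 = 14.243 → N_min = 15.
One LSB is 5.08 V / 32768 = 155.03 µV.
σ_q = LSB/√12 = 155.03 µV/3.4641 = 44.8 µV.

44.8 µV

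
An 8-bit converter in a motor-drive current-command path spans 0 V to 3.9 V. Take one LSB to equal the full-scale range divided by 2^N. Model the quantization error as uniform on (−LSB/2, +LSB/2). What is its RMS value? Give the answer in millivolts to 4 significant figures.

4.398 mV

Full-scale range = 3.9 V.
LSB = 3.9 V / 2^8 = 15.2344 mV.
RMS of a uniform error over width LSB is LSB/√12 = 4.398 mV.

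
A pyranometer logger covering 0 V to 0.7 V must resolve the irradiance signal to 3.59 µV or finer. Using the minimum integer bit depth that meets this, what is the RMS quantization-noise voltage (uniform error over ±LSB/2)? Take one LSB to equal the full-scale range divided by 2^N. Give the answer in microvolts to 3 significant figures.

0.771 µV

Range is 0.7 V.
Need 2^N ≥ 0.7 V / 3.59 µV = 195000 → N_min = 18.
One LSB is 0.7 V / 262144 = 2.6703 µV.
σ_q = LSB/√12 = 2.6703 µV/3.4641 = 0.771 µV.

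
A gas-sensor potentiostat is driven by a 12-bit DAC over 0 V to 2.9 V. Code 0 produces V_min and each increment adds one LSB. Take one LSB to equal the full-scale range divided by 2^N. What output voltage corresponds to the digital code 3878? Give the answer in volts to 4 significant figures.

Full-scale range = 2.9 V. LSB = 2.9 V / 2^12.
V_out = 0 + 3878 × (2.9/4096) V
      = 0 V + 2.74565 V = 2.74565 V.

2.746 V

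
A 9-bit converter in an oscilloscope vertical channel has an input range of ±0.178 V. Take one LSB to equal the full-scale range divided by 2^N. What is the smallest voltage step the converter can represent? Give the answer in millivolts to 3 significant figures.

0.695 mV

Full-scale range = 0.178 V − (-0.178 V) = 0.356 V.
2^9 = 512 levels.
Step size = 0.356/512 V = 0.695 mV.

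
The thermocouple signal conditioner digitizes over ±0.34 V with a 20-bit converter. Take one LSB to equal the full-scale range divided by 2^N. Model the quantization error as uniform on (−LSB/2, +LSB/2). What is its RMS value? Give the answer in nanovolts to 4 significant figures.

187.2 nV

Full-scale range = 0.34 V − (-0.34 V) = 0.68 V.
LSB = 0.68 V ÷ 2^20 = 0.68/1048576 V = 0.648499 µV.
V_rms = LSB/√12 = 0.648499 µV / √12 = 187.2 nV.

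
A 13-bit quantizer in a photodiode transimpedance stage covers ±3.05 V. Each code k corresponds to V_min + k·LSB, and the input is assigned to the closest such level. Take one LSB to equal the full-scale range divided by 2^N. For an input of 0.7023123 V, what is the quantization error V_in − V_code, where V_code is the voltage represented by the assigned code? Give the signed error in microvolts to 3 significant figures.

+127 µV

The full-scale span is 3.05 − (-3.05) = 6.1 V. LSB = 6.1 V / 2^13 ≈ 0.7446 mV.
(0.7023123 − (-3.05)) / LSB = 3.7523123 × 8192/6.1 = 5039.1709. Nearest integer: k = 5039.
V_code = -3.05 + (5039/8192) × 6.1 = 0.7021850586 V.
V_in − V_code = 0.7023123 − (0.7021850586) = +127 µV.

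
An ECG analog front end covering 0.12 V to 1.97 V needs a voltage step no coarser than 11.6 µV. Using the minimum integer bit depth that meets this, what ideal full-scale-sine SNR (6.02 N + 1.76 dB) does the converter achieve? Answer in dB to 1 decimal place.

Range = 1.97 − (0.12) = 1.85 V.
Required number of levels: 1.85/11.6 µV = 159480; smallest N with 2^N ≥ that is 18.
6.02(18) + 1.76 = 110.12 dB.

110.1 dB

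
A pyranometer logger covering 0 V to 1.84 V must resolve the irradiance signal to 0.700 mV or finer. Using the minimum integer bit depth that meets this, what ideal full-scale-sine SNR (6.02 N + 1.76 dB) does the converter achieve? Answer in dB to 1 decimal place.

V_FS = 1.84 V.
Levels needed ≥ 1.84/0.700 mV = 2629. 2^12 = 4096 suffices, so N_min = 12.
Ideal SNR at N = 12: 6.02·12 + 1.76 = 74.0 dB.

74.0 dB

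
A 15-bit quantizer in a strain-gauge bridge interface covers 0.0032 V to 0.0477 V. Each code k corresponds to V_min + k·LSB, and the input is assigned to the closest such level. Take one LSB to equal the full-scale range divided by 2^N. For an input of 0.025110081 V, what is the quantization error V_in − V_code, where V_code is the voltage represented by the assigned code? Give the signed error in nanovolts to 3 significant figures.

Range = 0.0477 − (0.0032) = 0.0445 V. LSB = 0.0445 V / 2^15 ≈ 1.358 µV.
(0.025110081 − (0.0032)) / LSB = 0.021910081 × 32768/0.0445 = 16133.6974. Nearest integer: k = 16134.
Reconstructed level: 0.0032 + 16134 × 0.0445/32768 V = 0.025110491943 V.
V_in − V_code = 0.025110081 − (0.025110491943) = −411 nV.

−411 nV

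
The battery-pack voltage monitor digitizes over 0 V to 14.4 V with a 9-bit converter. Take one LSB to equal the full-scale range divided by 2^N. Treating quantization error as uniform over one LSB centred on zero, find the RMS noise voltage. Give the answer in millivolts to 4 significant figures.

8.119 mV

Range is 14.4 V.
Step size = 14.4/512 V = 28.1250 mV.
σ_q = LSB/√12 = 28.1250 mV/3.4641 = 8.119 mV.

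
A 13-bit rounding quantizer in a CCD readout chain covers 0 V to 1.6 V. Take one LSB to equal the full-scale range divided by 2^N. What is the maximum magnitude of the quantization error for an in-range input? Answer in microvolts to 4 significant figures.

97.66 µV

Range is 1.6 V.
One LSB is 1.6 V / 8192 = 195.313 µV.
A rounding quantizer has |error| ≤ LSB/2 = 97.66 µV.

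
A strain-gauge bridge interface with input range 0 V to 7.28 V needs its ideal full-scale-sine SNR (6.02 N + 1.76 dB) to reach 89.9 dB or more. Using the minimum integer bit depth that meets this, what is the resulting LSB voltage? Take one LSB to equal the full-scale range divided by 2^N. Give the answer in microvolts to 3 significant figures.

Range is 7.28 V.
Solving 6.02 N ≥ 89.9 − 1.76: N ≥ 14.641. Round up → N = 15.
LSB = 7.28 V / 2^15 = 222 µV.

222 µV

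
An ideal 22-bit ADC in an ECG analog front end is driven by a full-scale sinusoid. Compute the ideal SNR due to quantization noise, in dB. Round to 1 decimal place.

134.2 dB

Ideal quantization SNR: 6.02 × 22 + 1.76 dB = 134.2 dB.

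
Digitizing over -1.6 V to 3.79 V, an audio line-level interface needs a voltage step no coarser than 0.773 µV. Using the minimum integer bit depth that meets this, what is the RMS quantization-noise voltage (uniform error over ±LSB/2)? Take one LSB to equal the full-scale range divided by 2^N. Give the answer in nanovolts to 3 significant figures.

Full-scale range = 3.79 V − (-1.6 V) = 5.39 V.
5.39 V / 0.773 µV = 6.973e6. Since 2^22 = 4194304 and 2^23 = 8388608, N = 23.
LSB = 5.39 V / 2^23 = 0.64254 µV.
RMS noise = LSB/√12 = 185 nV.

185 nV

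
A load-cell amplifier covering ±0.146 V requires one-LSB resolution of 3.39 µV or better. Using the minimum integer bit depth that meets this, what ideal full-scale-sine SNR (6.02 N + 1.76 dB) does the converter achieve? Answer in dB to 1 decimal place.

104.1 dB

The full-scale span is 0.146 − (-0.146) = 0.292 V.
Need 2^N ≥ 0.292 V / 3.39 µV = 86140 → N_min = 17.
6.02(17) + 1.76 = 104.10 dB.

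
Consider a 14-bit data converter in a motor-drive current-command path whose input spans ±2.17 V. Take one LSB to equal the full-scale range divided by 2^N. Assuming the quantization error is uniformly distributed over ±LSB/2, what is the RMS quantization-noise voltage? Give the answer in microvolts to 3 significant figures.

76.5 µV

Full-scale range = 2.17 V − (-2.17 V) = 4.34 V.
LSB = 4.34 V ÷ 2^14 = 4.34/16384 V = 264.89 µV.
σ_q = LSB/√12 = 264.89 µV/3.4641 = 76.5 µV.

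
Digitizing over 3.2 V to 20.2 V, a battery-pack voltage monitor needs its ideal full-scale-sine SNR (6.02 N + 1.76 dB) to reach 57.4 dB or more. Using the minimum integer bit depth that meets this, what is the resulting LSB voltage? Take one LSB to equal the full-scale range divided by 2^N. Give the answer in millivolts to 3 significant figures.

Span: 20.2 V − (3.2 V) = 17 V.
N ≥ (57.4 − 1.76)/6.02 = 9.243 → N_min = 10.
One LSB is 17 V / 1024 = 16.6 mV.

16.6 mV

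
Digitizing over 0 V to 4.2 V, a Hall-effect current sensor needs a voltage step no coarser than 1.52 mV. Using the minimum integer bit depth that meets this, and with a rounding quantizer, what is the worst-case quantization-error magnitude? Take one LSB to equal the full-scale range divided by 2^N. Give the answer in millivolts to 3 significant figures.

Full-scale range = 4.2 V.
Need 2^N ≥ 4.2 V / 1.52 mV = 2763 → N_min = 12.
LSB = 4.2 V ÷ 2^12 = 4.2/4096 V = 1.0254 mV.
Max error for round-to-nearest is LSB/2 = 0.513 mV.

0.513 mV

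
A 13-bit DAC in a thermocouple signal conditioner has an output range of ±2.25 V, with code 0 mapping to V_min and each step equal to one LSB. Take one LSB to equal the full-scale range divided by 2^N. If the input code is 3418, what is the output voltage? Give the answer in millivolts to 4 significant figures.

Range = 2.25 − (-2.25) = 4.5 V. LSB = 4.5 V / 2^13.
Output = V_min + (3418/8192) × range = -2.25 + 0.417236 × 4.5 V
      = -2.25 + 1.87756 = -0.372437 V.

-372.4 mV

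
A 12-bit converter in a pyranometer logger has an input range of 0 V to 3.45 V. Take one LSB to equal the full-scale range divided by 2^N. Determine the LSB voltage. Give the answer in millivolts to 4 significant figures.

Range is 3.45 V.
2^12 = 4096 levels.
LSB = 3.45 V / 2^12 = 0.8423 mV.

0.8423 mV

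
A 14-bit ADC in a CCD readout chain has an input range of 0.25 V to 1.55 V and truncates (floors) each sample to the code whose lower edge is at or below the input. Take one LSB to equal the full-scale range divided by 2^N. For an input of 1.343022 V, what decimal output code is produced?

13775

Span: 1.55 V − (0.25 V) = 1.3 V. LSB = 1.3 V / 2^14 ≈ 79.35 µV.
code = ⌊(V_in − V_min)/LSB⌋ = ⌊(V_in − V_min) × 2^14 / range⌋
     = ⌊(1.343022 − (0.25)) × 16384 / 1.3⌋ = ⌊1.093022 × 16384/1.3⌋
     = ⌊13775.440⌋ = 13775.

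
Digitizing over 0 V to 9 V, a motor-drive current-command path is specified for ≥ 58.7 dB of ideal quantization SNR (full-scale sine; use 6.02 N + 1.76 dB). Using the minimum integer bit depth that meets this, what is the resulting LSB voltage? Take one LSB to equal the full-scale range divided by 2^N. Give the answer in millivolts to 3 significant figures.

8.79 mV

Span = 9 V.
Solving 6.02 N ≥ 58.7 − 1.76: N ≥ 9.458. Round up → N = 10.
LSB = 9 V ÷ 2^10 = 9/1024 V = 8.79 mV.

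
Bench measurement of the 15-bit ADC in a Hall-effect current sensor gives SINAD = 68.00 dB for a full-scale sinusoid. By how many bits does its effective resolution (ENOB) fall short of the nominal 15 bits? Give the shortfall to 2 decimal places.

ENOB = (SINAD − 1.76)/6.02 = (68.00 − 1.76)/6.02 = 11.0033 bits.
Lost resolution: 15 − 11.0033 = 3.9967 bits.

4.00 bits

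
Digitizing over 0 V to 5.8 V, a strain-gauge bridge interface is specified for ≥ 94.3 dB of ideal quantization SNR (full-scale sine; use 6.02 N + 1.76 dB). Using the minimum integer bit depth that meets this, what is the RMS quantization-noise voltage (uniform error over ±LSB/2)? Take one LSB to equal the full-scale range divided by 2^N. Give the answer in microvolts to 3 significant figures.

25.5 µV

Range is 5.8 V.
N ≥ (94.3 − 1.76)/6.02 = 15.372 → N_min = 16.
One LSB is 5.8 V / 65536 = 88.501 µV.
σ_q = LSB/√12 = 88.501 µV/3.4641 = 25.5 µV.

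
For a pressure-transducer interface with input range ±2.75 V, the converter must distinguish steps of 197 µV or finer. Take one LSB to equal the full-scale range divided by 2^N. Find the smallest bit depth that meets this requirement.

15 bits

The full-scale span is 2.75 − (-2.75) = 5.5 V.
Required number of levels: 5.5/197 µV = 27919; smallest N with 2^N ≥ that is 15.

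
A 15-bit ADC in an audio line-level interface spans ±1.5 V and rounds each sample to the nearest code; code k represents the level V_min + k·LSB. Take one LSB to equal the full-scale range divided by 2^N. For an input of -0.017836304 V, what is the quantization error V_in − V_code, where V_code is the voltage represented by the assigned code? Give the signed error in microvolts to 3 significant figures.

+16.5 µV

The full-scale span is 1.5 − (-1.5) = 3 V. LSB = 3 V / 2^15 ≈ 91.55 µV.
(-0.017836304 − (-1.5)) / LSB = 1.482163696 × 32768/3 = 16189.1800. Nearest integer: k = 16189.
V_code = -1.5 + (16189/32768) × 3 = -0.017852783203 V.
Error = V_in − V_code = -0.017836304 − (-0.017852783203) = +16.5 µV.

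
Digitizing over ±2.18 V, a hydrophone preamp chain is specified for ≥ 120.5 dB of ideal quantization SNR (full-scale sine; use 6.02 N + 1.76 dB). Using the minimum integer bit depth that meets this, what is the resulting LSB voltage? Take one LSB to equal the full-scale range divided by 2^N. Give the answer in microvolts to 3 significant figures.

4.16 µV

Range = 2.18 − (-2.18) = 4.36 V.
Required N = ⌈(120.5 − 1.76)/6.02⌉ = ⌈19.724⌉ = 20.
LSB = 4.36 V ÷ 2^20 = 4.36/1048576 V = 4.16 µV.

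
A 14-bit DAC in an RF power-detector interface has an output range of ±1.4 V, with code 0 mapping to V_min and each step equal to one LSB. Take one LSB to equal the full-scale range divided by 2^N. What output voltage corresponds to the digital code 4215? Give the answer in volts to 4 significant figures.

Span: 1.4 V − (-1.4 V) = 2.8 V. LSB = 2.8 V / 2^14.
Output = V_min + (4215/16384) × range = -1.4 + 0.257263 × 2.8 V
      = -1.4 V + 0.720337 V = -0.679663 V.

-0.6797 V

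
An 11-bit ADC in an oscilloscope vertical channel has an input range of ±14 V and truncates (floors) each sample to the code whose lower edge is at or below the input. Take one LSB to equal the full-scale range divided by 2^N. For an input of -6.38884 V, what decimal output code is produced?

556

Range = 14 − (-14) = 28 V. LSB = 28 V / 2^11 ≈ 13.67 mV.
V_in − V_min = -6.38884 − (-14) = 7.61116 V.
Divide by LSB: 7.61116 × 2048/28 = 556.7020.
Truncating gives code 556.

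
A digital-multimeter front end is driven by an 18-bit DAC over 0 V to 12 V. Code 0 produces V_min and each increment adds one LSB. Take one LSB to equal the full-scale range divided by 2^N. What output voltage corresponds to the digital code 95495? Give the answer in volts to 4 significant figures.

4.371 V

Range is 12 V. LSB = 12 V / 2^18.
V_out = 0 + 95495 × (12/262144) V
      = 0 + 4.37141 = 4.37141 V.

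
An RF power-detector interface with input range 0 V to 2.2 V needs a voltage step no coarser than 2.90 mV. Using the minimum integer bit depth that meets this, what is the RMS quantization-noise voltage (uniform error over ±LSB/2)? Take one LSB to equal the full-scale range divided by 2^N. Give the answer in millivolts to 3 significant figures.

Full-scale range = 2.2 V.
2.2 V / 2.90 mV = 758.6. Since 2^9 = 512 and 2^10 = 1024, N = 10.
One LSB is 2.2 V / 1024 = 2.1484 mV.
V_rms = LSB/√12 = 0.620 mV.

0.620 mV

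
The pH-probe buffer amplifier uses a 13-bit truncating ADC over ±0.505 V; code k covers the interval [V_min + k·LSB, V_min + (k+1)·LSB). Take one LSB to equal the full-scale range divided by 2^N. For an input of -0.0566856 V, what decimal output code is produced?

3636

Full-scale range = 0.505 V − (-0.505 V) = 1.01 V. LSB = 1.01 V / 2^13 ≈ 123.3 µV.
(V_in − V_min) × 2^13/range = (-0.0566856 − (-0.505)) × 8192/1.01 = 3636.229.
Floor → code = 3636.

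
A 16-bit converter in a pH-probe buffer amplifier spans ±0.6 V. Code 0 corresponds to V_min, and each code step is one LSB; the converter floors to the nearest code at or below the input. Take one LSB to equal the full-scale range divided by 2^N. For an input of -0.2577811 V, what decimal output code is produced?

18689

Range = 0.6 − (-0.6) = 1.2 V. LSB = 1.2 V / 2^16 ≈ 18.31 µV.
code = ⌊(V_in − V_min)/LSB⌋ = ⌊(V_in − V_min) × 2^16 / range⌋
     = ⌊(-0.2577811 − (-0.6)) × 65536 / 1.2⌋ = ⌊0.3422189 × 65536/1.2⌋
     = ⌊18689.715⌋ = 18689.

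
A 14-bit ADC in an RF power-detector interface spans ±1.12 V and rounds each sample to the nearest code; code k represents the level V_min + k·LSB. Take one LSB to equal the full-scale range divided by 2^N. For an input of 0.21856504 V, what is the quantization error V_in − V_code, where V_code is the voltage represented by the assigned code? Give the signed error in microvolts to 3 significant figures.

−48.2 µV

The full-scale span is 1.12 − (-1.12) = 2.24 V. LSB = 2.24 V / 2^14 ≈ 136.7 µV.
(0.21856504 − (-1.12)) / LSB = 1.33856504 × 16384/2.24 = 9790.6471. Nearest integer: k = 9791.
Reconstructed level: -1.12 + 9791 × 2.24/16384 V = 0.21861328125 V.
V_in − V_code = 0.21856504 − (0.21861328125) = −48.2 µV.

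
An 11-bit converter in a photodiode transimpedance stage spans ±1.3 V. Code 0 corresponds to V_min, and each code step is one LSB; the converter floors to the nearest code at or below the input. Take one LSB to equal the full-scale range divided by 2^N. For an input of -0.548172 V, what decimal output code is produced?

Span: 1.3 V − (-1.3 V) = 2.6 V. LSB = 2.6 V / 2^11 ≈ 1.270 mV.
V_in − V_min = -0.548172 − (-1.3) = 0.751828 V.
Divide by LSB: 0.751828 × 2048/2.6 = 592.2091.
Truncating gives code 592.

592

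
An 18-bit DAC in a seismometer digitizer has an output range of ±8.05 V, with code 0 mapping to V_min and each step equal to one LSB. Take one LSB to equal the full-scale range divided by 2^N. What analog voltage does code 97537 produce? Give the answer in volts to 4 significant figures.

-2.060 V

The full-scale span is 8.05 − (-8.05) = 16.1 V. LSB = 16.1 V / 2^18.
V_out = V_min + code × LSB = -8.05 V + 97537 × 16.1 V / 262144
      = -8.05 V + 5.99039 V = -2.05961 V.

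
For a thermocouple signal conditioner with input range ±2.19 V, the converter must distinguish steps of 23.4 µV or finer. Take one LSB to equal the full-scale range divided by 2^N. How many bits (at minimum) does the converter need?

18 bits

Span: 2.19 V − (-2.19 V) = 4.38 V.
Need 2^N ≥ 4.38 V / 23.4 µV = 187200 → N_min = 18.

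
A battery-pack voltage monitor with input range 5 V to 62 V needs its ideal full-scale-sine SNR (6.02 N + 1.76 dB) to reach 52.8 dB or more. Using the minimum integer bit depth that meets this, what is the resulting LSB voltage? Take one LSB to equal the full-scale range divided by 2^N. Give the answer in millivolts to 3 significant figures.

111 mV

The full-scale span is 62 − (5) = 57 V.
Solving 6.02 N ≥ 52.8 − 1.76: N ≥ 8.478. Round up → N = 9.
One LSB is 57 V / 512 = 111 mV.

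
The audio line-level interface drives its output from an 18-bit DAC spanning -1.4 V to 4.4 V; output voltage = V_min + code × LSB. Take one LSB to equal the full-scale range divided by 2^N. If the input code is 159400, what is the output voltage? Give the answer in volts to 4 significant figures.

Range = 4.4 − (-1.4) = 5.8 V. LSB = 5.8 V / 2^18.
Output = V_min + (159400/262144) × range = -1.4 + 0.608063 × 5.8 V
      = -1.4 + 3.52676 = 2.12676 V.

2.127 V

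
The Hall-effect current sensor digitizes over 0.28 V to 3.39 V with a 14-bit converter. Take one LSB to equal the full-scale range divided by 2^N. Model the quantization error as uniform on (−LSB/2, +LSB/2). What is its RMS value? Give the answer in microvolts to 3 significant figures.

Span: 3.39 V − (0.28 V) = 3.11 V.
One LSB is 3.11 V / 16384 = 189.82 µV.
V_rms = LSB/√12 = 189.82 µV / √12 = 54.8 µV.

54.8 µV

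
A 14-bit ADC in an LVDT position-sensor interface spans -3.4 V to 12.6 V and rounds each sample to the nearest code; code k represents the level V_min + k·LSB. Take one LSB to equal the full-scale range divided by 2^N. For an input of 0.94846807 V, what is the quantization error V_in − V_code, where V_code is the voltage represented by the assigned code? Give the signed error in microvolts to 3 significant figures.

−165 µV

Range = 12.6 − (-3.4) = 16 V. LSB = 16 V / 2^14 ≈ 0.9766 mV.
(0.94846807 − (-3.4)) / LSB = 4.34846807 × 16384/16 = 4452.8313. Nearest integer: k = 4453.
V_code = V_min + k × range/2^14 = -3.4 + 4453 × 16/16384 = 0.94863281250 V.
Error = V_in − V_code = 0.94846807 − (0.94863281250) = −165 µV.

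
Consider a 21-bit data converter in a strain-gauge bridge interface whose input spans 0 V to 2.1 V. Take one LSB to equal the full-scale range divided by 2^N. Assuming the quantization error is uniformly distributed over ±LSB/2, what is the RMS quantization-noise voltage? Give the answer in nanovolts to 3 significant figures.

289 nV

Full-scale range = 2.1 V.
Step size = 2.1/2097152 V = 1.0014 µV.
σ_q = LSB/√12 = 1.0014 µV/3.4641 = 289 nV.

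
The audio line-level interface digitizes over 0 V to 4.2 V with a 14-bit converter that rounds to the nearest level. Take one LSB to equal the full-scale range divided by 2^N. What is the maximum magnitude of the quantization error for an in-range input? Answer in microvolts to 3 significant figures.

128 µV

Full-scale range = 4.2 V.
LSB = 4.2 V ÷ 2^14 = 4.2/16384 V = 256.35 µV.
A rounding quantizer has |error| ≤ LSB/2 = 128 µV.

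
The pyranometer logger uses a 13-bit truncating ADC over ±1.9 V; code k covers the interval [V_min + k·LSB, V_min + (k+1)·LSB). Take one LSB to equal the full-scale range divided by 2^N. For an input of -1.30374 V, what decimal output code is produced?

Span: 1.9 V − (-1.9 V) = 3.8 V. LSB = 3.8 V / 2^13 ≈ 463.9 µV.
code = ⌊(V_in − V_min)/LSB⌋ = ⌊(V_in − V_min) × 2^13 / range⌋
     = ⌊(-1.30374 − (-1.9)) × 8192 / 3.8⌋ = ⌊0.59626 × 8192/3.8⌋
     = ⌊1285.411⌋ = 1285.

1285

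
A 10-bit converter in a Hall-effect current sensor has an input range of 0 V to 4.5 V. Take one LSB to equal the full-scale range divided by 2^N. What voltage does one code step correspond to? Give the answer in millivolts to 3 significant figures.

Span = 4.5 V.
2^10 = 1024 levels.
LSB = 4.5 V ÷ 2^10 = 4.5/1024 V = 4.39 mV.

4.39 mV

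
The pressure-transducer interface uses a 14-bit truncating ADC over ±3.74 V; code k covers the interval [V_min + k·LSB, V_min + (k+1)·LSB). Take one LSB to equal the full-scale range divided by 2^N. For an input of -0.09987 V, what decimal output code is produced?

7973

Span: 3.74 V − (-3.74 V) = 7.48 V. LSB = 7.48 V / 2^14 ≈ 456.5 µV.
(V_in − V_min) × 2^14/range = (-0.09987 − (-3.74)) × 16384/7.48 = 7973.247.
Floor → code = 7973.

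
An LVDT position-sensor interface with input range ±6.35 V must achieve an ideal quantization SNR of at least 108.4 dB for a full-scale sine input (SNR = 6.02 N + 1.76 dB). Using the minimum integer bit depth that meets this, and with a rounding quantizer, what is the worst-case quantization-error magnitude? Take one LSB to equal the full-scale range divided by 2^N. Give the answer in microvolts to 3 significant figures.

24.2 µV

Range = 6.35 − (-6.35) = 12.7 V.
Required N = ⌈(108.4 − 1.76)/6.02⌉ = ⌈17.714⌉ = 18.
LSB = 12.7 V ÷ 2^18 = 12.7/262144 V = 48.447 µV.
|e|_max = LSB/2 = 24.2 µV.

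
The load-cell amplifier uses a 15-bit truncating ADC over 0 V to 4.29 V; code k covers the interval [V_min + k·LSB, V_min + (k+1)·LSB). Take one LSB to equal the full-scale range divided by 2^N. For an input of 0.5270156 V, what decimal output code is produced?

4025

Range is 4.29 V. LSB = 4.29 V / 2^15 ≈ 130.9 µV.
(V_in − V_min) × 2^15/range = (0.5270156 − (0)) × 32768/4.29 = 4025.466.
Floor → code = 4025.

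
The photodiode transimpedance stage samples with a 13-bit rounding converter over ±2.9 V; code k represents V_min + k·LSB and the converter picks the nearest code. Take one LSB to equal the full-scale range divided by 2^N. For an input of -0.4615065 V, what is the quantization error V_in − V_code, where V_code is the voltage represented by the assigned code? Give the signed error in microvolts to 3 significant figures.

+115 µV

Span: 2.9 V − (-2.9 V) = 5.8 V. LSB = 5.8 V / 2^13 ≈ 0.7080 mV.
(V_in − V_min)/LSB = (-0.4615065 − (-2.9)) × 8192/5.8 = 3444.1619 → nearest code k = 3444.
V_code = V_min + k × range/2^13 = -2.9 + 3444 × 5.8/8192 = -0.4616210938 V.
V_in − V_code = -0.4615065 − (-0.4616210938) = +115 µV.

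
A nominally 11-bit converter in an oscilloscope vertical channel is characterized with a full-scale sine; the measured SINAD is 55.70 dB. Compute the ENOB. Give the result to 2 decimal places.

8.96 bits

ENOB = (55.70 − 1.76)/6.02 = 8.9601 bits.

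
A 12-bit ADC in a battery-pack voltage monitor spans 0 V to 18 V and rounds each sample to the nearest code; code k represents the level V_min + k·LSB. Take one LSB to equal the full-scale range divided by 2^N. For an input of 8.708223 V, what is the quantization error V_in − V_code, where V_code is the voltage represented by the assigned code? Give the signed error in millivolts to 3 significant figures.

Span = 18 V. LSB = 18 V / 2^12 ≈ 4.395 mV.
(8.708223 − (0)) / LSB = 8.708223 × 4096/18 = 1981.6045. Nearest integer: k = 1982.
V_code = V_min + k × range/2^12 = 0 + 1982 × 18/4096 = 8.709960938 V.
Error = V_in − V_code = 8.708223 − (8.709960938) = −1.74 mV.

−1.74 mV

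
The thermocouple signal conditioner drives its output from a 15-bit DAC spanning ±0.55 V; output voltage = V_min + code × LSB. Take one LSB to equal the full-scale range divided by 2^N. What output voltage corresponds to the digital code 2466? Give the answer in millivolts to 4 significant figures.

-467.2 mV

Range = 0.55 − (-0.55) = 1.1 V. LSB = 1.1 V / 2^15.
V_out = -0.55 + 2466 × (1.1/32768) V
      = -0.55 + 0.0827820 = -0.467218 V.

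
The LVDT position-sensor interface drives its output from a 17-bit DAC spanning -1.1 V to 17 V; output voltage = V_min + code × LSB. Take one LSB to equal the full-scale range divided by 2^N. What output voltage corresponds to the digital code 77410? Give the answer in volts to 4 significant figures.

9.590 V

Span: 17 V − (-1.1 V) = 18.1 V. LSB = 18.1 V / 2^17.
V_out = V_min + code × LSB = -1.1 V + 77410 × 18.1 V / 131072
      = -1.1 V + 10.6897 V = 9.58970 V.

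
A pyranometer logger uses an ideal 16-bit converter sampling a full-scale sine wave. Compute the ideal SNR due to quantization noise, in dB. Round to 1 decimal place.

98.1 dB

SNR = 6.02·16 + 1.76 = 98.08 dB.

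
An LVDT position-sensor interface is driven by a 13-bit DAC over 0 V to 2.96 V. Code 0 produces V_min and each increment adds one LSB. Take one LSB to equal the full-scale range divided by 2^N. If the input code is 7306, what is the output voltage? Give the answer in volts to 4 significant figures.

Span = 2.96 V. LSB = 2.96 V / 2^13.
V_out = V_min + code × LSB = 0 V + 7306 × 2.96 V / 8192
      = 0 V + 2.63986 V = 2.63986 V.

2.640 V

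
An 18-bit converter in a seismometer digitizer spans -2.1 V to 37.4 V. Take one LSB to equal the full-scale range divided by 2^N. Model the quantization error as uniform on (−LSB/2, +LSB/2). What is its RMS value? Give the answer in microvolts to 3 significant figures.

Full-scale range = 37.4 V − (-2.1 V) = 39.5 V.
Step size = 39.5/262144 V = 150.68 µV.
For a uniform distribution on [−LSB/2, +LSB/2], V_rms = LSB/√12 = 150.68 µV/3.4641 = 43.5 µV.

43.5 µV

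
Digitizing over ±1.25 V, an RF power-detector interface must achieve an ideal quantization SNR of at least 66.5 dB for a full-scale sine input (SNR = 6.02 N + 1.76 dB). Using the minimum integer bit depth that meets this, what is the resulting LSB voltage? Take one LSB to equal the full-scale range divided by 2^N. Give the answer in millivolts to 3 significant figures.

Span: 1.25 V − (-1.25 V) = 2.5 V.
Required N = ⌈(66.5 − 1.76)/6.02⌉ = ⌈10.754⌉ = 11.
One LSB is 2.5 V / 2048 = 1.22 mV.

1.22 mV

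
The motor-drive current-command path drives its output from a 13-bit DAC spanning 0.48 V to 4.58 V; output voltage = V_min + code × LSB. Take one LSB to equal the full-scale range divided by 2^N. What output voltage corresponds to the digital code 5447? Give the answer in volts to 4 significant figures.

3.206 V

Range = 4.58 − (0.48) = 4.1 V. LSB = 4.1 V / 2^13.
Output = V_min + (5447/8192) × range = 0.48 + 0.664917 × 4.1 V
      = 0.48 V + 2.72616 V = 3.20616 V.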